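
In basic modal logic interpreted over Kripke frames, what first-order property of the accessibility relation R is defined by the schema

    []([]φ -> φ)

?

Suppose □(□φ→φ) is valid. Take Rxy and set V(φ)={w : Ryw}. Then at y, □φ holds; since □(□φ→φ) at x, □φ→φ at y, so φ at y, i.e. Ryy.
Conversely, on a frame with shift-reflexivity the schema holds at every world under every valuation.
So the correspondent is shift-reflexivity.

shift-reflexivity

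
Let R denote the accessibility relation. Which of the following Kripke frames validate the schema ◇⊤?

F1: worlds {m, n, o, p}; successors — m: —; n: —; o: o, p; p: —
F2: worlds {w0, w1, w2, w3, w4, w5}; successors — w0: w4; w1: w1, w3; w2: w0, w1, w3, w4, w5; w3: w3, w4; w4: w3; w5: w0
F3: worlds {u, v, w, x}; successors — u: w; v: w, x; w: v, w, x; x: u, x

This is the axiom for seriality; its first-order frame correspondent is ∀x ∃y Rxy.
F1: fails — world m has no successor.
F2: satisfies the condition.
F3: satisfies the condition.
Valid on: F2, F3.

F2, F3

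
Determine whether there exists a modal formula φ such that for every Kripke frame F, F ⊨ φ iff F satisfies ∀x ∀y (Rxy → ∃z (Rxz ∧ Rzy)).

Definable; □□p → □p defines it

Yes: it is density, defined by the C4 schema □□p → □p.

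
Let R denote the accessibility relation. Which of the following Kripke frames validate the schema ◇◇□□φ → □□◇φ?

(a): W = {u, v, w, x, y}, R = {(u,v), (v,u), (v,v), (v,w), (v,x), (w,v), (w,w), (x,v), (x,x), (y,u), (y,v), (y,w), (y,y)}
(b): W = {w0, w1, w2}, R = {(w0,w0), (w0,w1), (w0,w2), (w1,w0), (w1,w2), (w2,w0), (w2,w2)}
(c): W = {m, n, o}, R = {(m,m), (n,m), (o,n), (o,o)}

Frame correspondent (Sahlqvist): ∀x ∀y ∀z ((xR²y ∧ xR²z) → ∃w (yR²w ∧ zRw)) — i.e. a generalized confluence (Geach) condition.
(a): satisfies the condition.
(b): satisfies the condition.
(c): fails — oR²m, oR²o but no w with mR²w and oRw.

(a), (b)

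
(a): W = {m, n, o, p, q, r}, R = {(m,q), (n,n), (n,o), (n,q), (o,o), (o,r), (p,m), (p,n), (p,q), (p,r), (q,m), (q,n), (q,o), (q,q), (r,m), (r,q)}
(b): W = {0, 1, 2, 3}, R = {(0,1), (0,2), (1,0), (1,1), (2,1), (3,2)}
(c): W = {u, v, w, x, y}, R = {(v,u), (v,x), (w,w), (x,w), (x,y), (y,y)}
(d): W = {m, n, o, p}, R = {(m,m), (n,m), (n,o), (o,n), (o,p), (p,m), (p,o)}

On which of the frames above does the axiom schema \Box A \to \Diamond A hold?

Frame correspondent (Sahlqvist): \forall x \exists y Rxy — i.e. seriality.
(a): holds.
(b): holds.
(c): fails — world u has no successor.
(d): holds.

(a), (b), (d)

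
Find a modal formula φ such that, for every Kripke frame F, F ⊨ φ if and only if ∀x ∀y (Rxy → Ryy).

This is shift-reflexivity; the standard corresponding axiom is T□: □(□s → s).

□(□s → s)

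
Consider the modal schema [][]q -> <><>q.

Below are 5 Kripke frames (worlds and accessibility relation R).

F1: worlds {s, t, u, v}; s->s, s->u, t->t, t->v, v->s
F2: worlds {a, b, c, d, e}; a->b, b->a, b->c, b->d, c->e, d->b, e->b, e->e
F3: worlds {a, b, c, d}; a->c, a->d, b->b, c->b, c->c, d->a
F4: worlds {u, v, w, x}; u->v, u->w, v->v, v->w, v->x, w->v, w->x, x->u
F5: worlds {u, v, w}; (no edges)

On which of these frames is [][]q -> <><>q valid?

This is the axiom for a generalized confluence (Geach) condition; its first-order frame correspondent is forall x exists w (x R^2 w & x R^2 w).
F1: fails — at u but no w with uR²w and uR²w.
F2: ✓.
F3: ✓.
F4: ✓.
F5: fails — at u but no t with uR²t and uR²t.
Valid on: F2, F3, F4.

F2, F3, F4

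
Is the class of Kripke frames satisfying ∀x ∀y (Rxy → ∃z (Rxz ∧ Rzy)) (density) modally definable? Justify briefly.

This is a Sahlqvist condition; the C4 axiom □□p → □p defines it.
Suppose □□p→□p is valid. Take Rxy and set V(p)={w : xR²w}. Then □□p at x, so □p at x, so p at y, i.e. ∃z(Rxz∧Rzy).

Yes, by □□p → □p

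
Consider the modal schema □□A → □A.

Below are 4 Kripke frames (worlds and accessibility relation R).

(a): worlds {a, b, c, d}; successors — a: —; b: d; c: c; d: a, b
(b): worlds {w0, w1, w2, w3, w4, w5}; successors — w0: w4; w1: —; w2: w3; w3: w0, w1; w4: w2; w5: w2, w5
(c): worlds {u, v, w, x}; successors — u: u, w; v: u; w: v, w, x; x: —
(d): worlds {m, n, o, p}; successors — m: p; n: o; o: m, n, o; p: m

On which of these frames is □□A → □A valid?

(c)

This is the axiom for density; its first-order frame correspondent is ∀x ∀y (Rxy → ∃z (Rxz ∧ Rzy)).
(a): fails — Rdb but no z with Rdz and Rzb.
(b): fails — Rw0w4 but no z with Rw0z and Rzw4.
(c): satisfies the condition.
(d): fails — Rpm but no z with Rpz and Rzm.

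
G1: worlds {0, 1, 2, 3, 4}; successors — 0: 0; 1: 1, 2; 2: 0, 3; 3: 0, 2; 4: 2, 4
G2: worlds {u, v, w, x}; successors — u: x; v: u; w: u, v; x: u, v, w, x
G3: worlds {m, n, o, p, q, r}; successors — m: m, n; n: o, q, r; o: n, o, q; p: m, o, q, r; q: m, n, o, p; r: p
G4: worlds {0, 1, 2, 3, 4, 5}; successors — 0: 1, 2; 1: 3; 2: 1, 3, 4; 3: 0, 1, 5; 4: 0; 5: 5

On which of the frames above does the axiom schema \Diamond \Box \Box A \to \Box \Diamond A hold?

Frame correspondent (Sahlqvist): \forall x \forall y \forall z ((xRy \wedge xRz) \to \exists w (y R^2 w \wedge zRw)) — i.e. a generalized confluence (Geach) condition.
G1: satisfies the condition.
G2: fails — wRv, wRv but no t with vR²t and vRt.
G3: fails — nRq, nRr but no w with qR²w and rRw.
G4: fails — 0R1, 0R1 but no w with 1R²w and 1Rw.
Valid on: G1.

G1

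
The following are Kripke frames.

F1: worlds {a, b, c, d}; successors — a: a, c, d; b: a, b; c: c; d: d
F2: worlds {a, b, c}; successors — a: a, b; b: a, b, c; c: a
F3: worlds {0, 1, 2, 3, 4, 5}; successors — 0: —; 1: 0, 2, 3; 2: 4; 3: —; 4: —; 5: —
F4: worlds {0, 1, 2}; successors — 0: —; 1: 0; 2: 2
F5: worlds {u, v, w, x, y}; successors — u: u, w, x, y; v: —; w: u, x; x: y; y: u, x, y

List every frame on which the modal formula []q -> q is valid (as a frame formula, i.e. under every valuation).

F1

The schema corresponds to reflexivity: forall x Rxx.
F1: satisfies the condition.
F2: fails — world c does not see itself.
F3: fails — world 0 does not see itself.
F4: fails — world 0 does not see itself.
F5: fails — world v does not see itself.
Valid on: F1.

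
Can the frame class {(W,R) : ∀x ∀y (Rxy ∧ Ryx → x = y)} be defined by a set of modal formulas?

Any modally definable frame class is closed under surjective bounded morphisms.
The 8-cycle (worlds s,t,u,v,w,x,y,z with s→t→u→v→w→x→y→z→s) is antisymmetric. Sending even-indexed worlds to • and odd-indexed worlds to ∘ is a surjective bounded morphism onto the two-world frame with •↔∘, which is not antisymmetric.
So no modal formula (or set of formulas) defines exactly the antisymmetric frames.

Not modally definable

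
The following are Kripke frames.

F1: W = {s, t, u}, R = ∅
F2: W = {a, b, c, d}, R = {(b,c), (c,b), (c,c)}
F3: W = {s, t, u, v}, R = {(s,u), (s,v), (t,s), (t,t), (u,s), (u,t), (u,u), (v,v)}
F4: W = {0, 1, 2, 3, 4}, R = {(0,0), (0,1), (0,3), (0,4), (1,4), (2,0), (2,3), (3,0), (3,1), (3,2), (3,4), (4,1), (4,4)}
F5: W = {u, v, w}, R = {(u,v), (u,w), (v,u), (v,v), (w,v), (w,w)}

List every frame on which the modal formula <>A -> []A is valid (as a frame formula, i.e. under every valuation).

The schema corresponds to partial functionality: forall x forall y forall z (Rxy & Rxz -> y = z).
F1: holds.
F2: fails — c sees both b and c.
F3: fails — s sees both u and v.
F4: fails — 0 sees both 0 and 1.
F5: fails — u sees both v and w.
Valid on: F1.

F1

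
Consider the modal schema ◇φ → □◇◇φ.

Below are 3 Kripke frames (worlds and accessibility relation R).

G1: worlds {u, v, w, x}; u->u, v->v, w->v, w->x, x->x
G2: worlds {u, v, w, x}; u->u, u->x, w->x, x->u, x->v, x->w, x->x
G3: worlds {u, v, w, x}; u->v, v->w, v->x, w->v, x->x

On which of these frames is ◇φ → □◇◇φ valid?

none

Frame correspondent (Sahlqvist): ∀x ∀y ∀z ((xRy ∧ xRz) → ∃w (y = w ∧ zR²w)) — i.e. a generalized confluence (Geach) condition.
G1: fails — wRv, wRx but no t with v=t and xR²t.
G2: fails — xRu, xRv but no t with u=t and vR²t.
G3: fails — vRw, vRx but no t with w=t and xR²t.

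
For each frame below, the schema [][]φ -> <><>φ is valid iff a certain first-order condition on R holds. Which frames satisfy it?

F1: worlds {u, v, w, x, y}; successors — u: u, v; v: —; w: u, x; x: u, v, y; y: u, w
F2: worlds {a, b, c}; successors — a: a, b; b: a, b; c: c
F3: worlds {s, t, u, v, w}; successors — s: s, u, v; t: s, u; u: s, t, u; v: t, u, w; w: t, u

This is the axiom for a generalized confluence (Geach) condition; its first-order frame correspondent is forall x exists w (x R^2 w & x R^2 w).
F1: fails — at v but no t with vR²t and vR²t.
F2: condition met.
F3: condition met.

F2, F3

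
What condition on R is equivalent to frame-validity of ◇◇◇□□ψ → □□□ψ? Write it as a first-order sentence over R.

∀x ∀y ∀z ((xR³y ∧ xR³z) → ∃w (yR²w ∧ z = w))

This is a Sahlqvist (Geach-type) schema ◇^3□^2ψ → □^3◇^0ψ.
Minimal-valuation argument: fix x; take any y with xR^3y and any z with xR^3z. Set V(ψ) to the set of worlds R-reachable from y in exactly 2 steps. Then □^2ψ holds at y, so the antecedent holds at x; validity forces ◇^0ψ at z, giving a w with zR^0w and yR^2w.
First-order correspondent: ∀x ∀y ∀z ((xR³y ∧ xR³z) → ∃w (yR²w ∧ z = w)).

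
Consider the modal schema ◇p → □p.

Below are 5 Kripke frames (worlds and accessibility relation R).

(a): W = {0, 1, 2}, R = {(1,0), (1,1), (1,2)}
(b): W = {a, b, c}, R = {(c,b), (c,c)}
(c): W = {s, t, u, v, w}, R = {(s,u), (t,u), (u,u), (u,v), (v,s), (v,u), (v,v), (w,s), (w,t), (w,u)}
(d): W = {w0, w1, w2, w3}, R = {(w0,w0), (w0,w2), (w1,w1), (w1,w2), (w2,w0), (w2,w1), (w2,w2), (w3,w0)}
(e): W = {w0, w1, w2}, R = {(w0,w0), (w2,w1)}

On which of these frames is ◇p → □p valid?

Frame correspondent (Sahlqvist): ∀x ∀y ∀z (Rxy ∧ Rxz → y = z) — i.e. partial functionality.
(a): fails — 1 sees both 0 and 1.
(b): fails — c sees both b and c.
(c): fails — u sees both u and v.
(d): fails — w0 sees both w0 and w2.
(e): condition met.

(e)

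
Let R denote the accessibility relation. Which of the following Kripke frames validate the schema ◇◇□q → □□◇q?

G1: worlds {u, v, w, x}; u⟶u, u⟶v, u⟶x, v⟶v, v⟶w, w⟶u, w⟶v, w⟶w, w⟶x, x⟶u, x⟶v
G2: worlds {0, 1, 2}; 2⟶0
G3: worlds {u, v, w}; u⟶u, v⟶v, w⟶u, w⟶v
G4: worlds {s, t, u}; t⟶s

The schema corresponds to a generalized confluence (Geach) condition: ∀x ∀y ∀z ((xR²y ∧ xR²z) → ∃w (yRw ∧ zRw)).
G1: satisfies the condition.
G2: satisfies the condition.
G3: fails — wR²u, wR²v but no t with uRt and vRt.
G4: satisfies the condition.

G1, G2, G4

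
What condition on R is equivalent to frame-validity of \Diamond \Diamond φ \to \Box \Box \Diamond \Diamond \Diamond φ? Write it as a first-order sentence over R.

\forall x \forall y \forall z ((x R^2 y \wedge x R^2 z) \to \exists w (y = w \wedge z R^3 w))

This is a Sahlqvist (Geach-type) schema ◇^2□^0φ → □^2◇^3φ.
Minimal-valuation argument: fix x; take any y with xR^2y and any z with xR^2z. Set V(φ) to the set of worlds R-reachable from y in exactly 0 steps. Then □^0φ holds at y, so the antecedent holds at x; validity forces ◇^3φ at z, giving a w with zR^3w and yR^0w.
First-order correspondent: \forall x \forall y \forall z ((x R^2 y \wedge x R^2 z) \to \exists w (y = w \wedge z R^3 w)).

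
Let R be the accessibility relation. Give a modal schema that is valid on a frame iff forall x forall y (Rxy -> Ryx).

p → □◇p

The condition is symmetry. The B schema p → □◇p defines it.
Suppose p→□◇p is valid. Take Rxy and set V(p)={x}. Then p at x, so □◇p at x, so ◇p at y, so some z with Ryz has p; z=x, i.e. Ryx.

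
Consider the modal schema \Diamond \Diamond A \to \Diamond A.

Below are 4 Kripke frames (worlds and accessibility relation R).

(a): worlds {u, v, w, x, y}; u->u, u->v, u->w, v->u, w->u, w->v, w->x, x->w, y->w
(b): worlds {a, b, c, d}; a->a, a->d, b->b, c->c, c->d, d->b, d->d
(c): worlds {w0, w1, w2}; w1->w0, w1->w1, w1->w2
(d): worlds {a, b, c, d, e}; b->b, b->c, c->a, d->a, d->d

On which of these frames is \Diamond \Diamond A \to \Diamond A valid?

(c)

Frame correspondent (Sahlqvist): \forall x \forall y \forall z (Rxy \wedge Ryz \to Rxz) — i.e. transitivity.
(a): fails — Rxw and Rwu but not Rxu.
(b): fails — Rcd and Rdb but not Rcb.
(c): condition met.
(d): fails — Rbc and Rca but not Rba.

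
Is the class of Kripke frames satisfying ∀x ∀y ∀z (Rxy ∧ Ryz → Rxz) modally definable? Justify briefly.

Yes, by □r → □□r

This is a Sahlqvist condition; the 4 axiom □r → □□r defines it.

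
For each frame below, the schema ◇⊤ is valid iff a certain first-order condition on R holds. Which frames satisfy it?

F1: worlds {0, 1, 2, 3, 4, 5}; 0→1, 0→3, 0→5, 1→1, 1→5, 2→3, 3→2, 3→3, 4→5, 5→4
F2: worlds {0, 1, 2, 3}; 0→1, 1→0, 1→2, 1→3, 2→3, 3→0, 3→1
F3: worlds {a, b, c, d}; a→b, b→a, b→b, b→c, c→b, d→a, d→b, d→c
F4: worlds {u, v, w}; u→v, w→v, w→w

The schema corresponds to seriality: ∀x ∃y Rxy.
F1: condition met.
F2: condition met.
F3: condition met.
F4: fails — world v has no successor.
Valid on: F1, F2, F3.

F1, F2, F3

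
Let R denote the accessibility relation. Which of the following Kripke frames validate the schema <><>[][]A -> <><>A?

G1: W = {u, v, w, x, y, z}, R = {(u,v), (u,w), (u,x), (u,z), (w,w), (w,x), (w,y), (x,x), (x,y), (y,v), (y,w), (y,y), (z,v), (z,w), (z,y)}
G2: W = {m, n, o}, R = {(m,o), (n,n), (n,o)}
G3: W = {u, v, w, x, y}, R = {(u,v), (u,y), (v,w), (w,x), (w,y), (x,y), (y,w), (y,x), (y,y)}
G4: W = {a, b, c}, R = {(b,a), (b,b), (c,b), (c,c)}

G3

The schema corresponds to a generalized confluence (Geach) condition: forall x forall y (x R^2 y -> exists w (y R^2 w & x R^2 w)).
G1: fails — uR²v but no t with vR²t and uR²t.
G2: fails — nR²o but no w with oR²w and nR²w.
G3: condition met.
G4: fails — bR²a but no w with aR²w and bR²w.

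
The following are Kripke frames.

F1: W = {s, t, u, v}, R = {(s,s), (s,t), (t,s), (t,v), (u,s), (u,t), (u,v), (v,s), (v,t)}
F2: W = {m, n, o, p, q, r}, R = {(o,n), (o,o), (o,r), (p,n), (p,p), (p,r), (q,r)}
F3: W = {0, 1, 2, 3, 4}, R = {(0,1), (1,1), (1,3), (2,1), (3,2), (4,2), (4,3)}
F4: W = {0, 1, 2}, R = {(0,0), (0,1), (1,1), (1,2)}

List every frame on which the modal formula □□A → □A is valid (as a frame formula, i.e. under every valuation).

The schema corresponds to density: ∀x ∀y (Rxy → ∃z (Rxz ∧ Rzy)).
F1: fails — Rtv but no z with Rtz and Rzv.
F2: fails — Rqr but no z with Rqz and Rzr.
F3: fails — R32 but no z with R3z and Rz2.
F4: condition met.

F4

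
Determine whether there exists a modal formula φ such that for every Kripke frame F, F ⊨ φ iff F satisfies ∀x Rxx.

This is a Sahlqvist condition; the T axiom □p → p defines it.

Yes — defined by □p → p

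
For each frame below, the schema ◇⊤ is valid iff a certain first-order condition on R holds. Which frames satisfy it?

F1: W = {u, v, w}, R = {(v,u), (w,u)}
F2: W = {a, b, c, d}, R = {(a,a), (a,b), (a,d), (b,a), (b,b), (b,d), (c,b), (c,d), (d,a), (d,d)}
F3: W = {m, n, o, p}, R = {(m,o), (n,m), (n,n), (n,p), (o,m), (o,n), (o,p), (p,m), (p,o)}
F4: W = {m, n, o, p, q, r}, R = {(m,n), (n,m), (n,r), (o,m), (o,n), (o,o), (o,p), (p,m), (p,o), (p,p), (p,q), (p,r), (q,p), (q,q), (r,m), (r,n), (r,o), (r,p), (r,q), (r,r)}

Frame correspondent (Sahlqvist): ∀x ∃y Rxy — i.e. seriality.
F1: fails — world u has no successor.
F2: holds.
F3: holds.
F4: holds.

F2, F3, F4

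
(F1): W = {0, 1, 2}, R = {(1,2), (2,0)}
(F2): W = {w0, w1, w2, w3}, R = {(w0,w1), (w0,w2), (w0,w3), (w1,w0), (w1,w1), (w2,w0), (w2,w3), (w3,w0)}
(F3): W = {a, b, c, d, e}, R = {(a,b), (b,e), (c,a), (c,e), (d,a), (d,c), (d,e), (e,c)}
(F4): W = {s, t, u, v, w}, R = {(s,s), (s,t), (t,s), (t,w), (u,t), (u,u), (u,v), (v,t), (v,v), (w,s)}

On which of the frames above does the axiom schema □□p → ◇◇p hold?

(F2), (F3), (F4)

This is the axiom for a generalized confluence (Geach) condition; its first-order frame correspondent is ∀x ∃w (xR²w ∧ xR²w).
(F1): fails — at 0 but no w with 0R²w and 0R²w.
(F2): satisfies the condition.
(F3): satisfies the condition.
(F4): satisfies the condition.
Valid on: (F2), (F3), (F4).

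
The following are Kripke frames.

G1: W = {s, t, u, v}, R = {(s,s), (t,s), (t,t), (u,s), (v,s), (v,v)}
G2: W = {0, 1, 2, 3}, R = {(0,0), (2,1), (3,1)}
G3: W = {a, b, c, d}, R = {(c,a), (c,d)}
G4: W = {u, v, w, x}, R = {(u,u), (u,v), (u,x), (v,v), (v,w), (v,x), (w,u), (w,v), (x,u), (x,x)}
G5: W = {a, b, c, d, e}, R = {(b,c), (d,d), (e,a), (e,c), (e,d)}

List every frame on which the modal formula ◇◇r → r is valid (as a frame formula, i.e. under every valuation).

The schema corresponds to a generalized confluence (Geach) condition: ∀x ∀y (xR²y → ∃w (y = w ∧ x = w)).
G1: fails — tR²s but s ≠ t.
G2: ✓.
G3: ✓.
G4: fails — uR²v but v ≠ u.
G5: fails — eR²d but d ≠ e.
Valid on: G2, G3.

G2, G3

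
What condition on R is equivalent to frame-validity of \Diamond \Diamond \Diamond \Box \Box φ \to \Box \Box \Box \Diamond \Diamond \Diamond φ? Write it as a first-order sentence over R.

This is a Sahlqvist (Geach-type) schema ◇^3□^2φ → □^3◇^3φ.
Minimal-valuation argument: fix x; take any y with xR^3y and any z with xR^3z. Set V(φ) to the set of worlds R-reachable from y in exactly 2 steps. Then □^2φ holds at y, so the antecedent holds at x; validity forces ◇^3φ at z, giving a w with zR^3w and yR^2w.
First-order correspondent: \forall x \forall y \forall z ((x R^3 y \wedge x R^3 z) \to \exists w (y R^2 w \wedge z R^3 w)).

\forall x \forall y \forall z ((x R^3 y \wedge x R^3 z) \to \exists w (y R^2 w \wedge z R^3 w))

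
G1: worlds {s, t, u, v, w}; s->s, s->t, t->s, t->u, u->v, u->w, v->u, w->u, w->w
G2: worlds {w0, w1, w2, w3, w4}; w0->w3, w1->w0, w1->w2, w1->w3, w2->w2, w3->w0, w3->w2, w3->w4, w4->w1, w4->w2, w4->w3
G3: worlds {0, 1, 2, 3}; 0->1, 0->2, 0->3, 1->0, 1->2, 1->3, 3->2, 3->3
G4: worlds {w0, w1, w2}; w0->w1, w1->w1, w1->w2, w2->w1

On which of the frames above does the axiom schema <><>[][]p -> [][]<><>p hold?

Frame correspondent (Sahlqvist): forall x forall y forall z ((x R^2 y & x R^2 z) -> exists w (y R^2 w & z R^2 w)) — i.e. a generalized confluence (Geach) condition.
G1: fails — tR²s, tR²v but no w* with sR²w* and vR²w*.
G2: holds.
G3: fails — 0R²0, 0R²2 but no w with 0R²w and 2R²w.
G4: holds.

G2, G4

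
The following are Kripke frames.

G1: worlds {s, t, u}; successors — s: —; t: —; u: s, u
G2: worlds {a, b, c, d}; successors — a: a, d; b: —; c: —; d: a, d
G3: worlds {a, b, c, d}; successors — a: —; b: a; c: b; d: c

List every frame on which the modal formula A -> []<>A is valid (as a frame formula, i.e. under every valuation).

Frame correspondent (Sahlqvist): forall x forall y (Rxy -> Ryx) — i.e. symmetry.
G1: fails — Rus but not Rsu.
G2: holds.
G3: fails — Rba but not Rab.

G2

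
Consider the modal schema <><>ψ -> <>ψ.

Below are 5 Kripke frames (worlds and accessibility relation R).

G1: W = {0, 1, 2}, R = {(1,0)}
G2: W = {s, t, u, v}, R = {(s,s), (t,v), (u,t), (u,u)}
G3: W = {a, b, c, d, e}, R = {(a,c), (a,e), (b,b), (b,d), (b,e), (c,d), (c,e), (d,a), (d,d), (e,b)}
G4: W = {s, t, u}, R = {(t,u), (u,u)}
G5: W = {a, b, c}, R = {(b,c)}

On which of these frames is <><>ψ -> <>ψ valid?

G1, G4, G5

Frame correspondent (Sahlqvist): forall x forall y forall z (Rxy & Ryz -> Rxz) — i.e. transitivity.
G1: ✓.
G2: fails — Rut and Rtv but not Ruv.
G3: fails — Reb and Rbe but not Ree.
G4: ✓.
G5: ✓.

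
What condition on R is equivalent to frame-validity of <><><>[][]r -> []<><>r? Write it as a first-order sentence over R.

This is a Sahlqvist (Geach-type) schema ◇^3□^2r → □^1◇^2r.
Minimal-valuation argument: fix x; take any y with xR^3y and any z with xR^1z. Set V(r) to the set of worlds R-reachable from y in exactly 2 steps. Then □^2r holds at y, so the antecedent holds at x; validity forces ◇^2r at z, giving a w with zR^2w and yR^2w.
First-order correspondent: forall x forall y forall z ((x R^3 y & xRz) -> exists w (y R^2 w & z R^2 w)).

forall x forall y forall z ((x R^3 y & xRz) -> exists w (y R^2 w & z R^2 w))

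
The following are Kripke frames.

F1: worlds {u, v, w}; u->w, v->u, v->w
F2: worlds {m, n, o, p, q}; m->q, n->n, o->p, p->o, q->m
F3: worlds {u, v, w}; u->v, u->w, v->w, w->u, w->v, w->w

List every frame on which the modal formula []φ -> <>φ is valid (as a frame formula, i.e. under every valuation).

F2, F3

The schema corresponds to seriality: forall x exists y Rxy.
F1: fails — world w has no successor.
F2: ✓.
F3: ✓.
Valid on: F2, F3.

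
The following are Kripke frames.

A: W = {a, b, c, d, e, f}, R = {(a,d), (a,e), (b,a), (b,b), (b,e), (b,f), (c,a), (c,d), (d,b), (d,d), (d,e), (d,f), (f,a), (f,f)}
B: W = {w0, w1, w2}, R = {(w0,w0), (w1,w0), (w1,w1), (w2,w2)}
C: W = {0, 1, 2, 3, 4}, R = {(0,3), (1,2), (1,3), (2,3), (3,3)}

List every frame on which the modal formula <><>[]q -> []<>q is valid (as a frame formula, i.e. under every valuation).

B, C

This is the axiom for a generalized confluence (Geach) condition; its first-order frame correspondent is forall x forall y forall z ((x R^2 y & xRz) -> exists w (yRw & zRw)).
A: fails — aR²b, aRe but no w with bRw and eRw.
B: satisfies the condition.
C: satisfies the condition.
Valid on: B, C.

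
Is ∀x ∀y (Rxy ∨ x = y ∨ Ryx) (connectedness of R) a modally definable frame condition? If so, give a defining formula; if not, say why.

Modal frame validity is preserved under disjoint unions.
Take 2 disjoint single-world reflexive frames: each is trivially connected, but their disjoint union has 2 worlds with no edge between distinct components, so it is not connected.
So the class is not modally definable.

Not definable by any modal formula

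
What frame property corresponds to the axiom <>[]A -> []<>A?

convergence: forall x forall y forall z (Rxy & Rxz -> exists w (Ryw & Rzw))

Suppose ◇□A→□◇A is valid. Take Rxy, Rxz and set V(A)={w : Ryw}. Then □A at y so ◇□A at x, so □◇A at x, so ◇A at z, giving w with Rzw and Ryw.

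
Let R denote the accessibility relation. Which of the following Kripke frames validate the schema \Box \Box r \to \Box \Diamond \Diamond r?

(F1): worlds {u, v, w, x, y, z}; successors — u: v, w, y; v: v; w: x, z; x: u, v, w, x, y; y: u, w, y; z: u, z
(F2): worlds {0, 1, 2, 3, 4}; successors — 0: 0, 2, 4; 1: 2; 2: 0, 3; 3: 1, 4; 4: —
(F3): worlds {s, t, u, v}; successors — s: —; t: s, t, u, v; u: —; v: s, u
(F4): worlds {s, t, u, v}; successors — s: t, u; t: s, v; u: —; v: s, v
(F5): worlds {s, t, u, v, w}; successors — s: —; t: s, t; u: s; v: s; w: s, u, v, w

This is the axiom for a generalized confluence (Geach) condition; its first-order frame correspondent is \forall x \forall z (xRz \to \exists w (x R^2 w \wedge z R^2 w)).
(F1): ✓.
(F2): fails — 0R4 but no w with 0R²w and 4R²w.
(F3): fails — tRs but no w with tR²w and sR²w.
(F4): fails — sRu but no w with sR²w and uR²w.
(F5): fails — tRs but no w* with tR²w* and sR²w*.

(F1)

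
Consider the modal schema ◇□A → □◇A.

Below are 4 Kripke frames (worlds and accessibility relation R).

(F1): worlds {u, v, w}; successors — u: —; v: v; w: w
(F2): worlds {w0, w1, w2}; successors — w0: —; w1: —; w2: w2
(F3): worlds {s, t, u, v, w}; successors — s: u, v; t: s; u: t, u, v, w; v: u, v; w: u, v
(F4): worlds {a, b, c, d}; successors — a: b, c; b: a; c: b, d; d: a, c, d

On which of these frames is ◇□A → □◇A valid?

(F1), (F2)

This is the axiom for convergence; its first-order frame correspondent is ∀x ∀y ∀z (Rxy ∧ Rxz → ∃w (Ryw ∧ Rzw)).
(F1): ✓.
(F2): ✓.
(F3): fails — Ruv and Rut but v and t have no common successor.
(F4): fails — Rab and Rac but b and c have no common successor.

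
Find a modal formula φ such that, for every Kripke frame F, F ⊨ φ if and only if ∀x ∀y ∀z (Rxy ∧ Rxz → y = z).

A defining formula is ◇p → □p (the CD axiom).
Suppose ◇p→□p is valid. Take Rxy, Rxz and set V(p)={y}. Then ◇p at x, so □p at x, so p at z, i.e. z=y.

◇p → □p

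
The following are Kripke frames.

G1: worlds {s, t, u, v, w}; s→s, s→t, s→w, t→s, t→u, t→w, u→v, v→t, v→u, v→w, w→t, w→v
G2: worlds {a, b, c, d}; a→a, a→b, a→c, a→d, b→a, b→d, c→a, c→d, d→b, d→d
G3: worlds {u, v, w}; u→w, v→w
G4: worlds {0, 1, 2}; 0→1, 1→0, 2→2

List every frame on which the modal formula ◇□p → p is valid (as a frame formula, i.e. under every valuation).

Frame correspondent (Sahlqvist): ∀x ∀y (Rxy → Ryx) — i.e. symmetry.
G1: fails — Rvt but not Rtv.
G2: fails — Rcd but not Rdc.
G3: fails — Ruw but not Rwu.
G4: holds.

G4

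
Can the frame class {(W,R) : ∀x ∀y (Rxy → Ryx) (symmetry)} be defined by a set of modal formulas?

Yes, by p → □◇p

This is a Sahlqvist condition; the B axiom p → □◇p defines it.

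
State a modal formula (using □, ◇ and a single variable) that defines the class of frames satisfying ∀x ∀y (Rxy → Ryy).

□(□r → r)

The condition is shift-reflexivity. The T□ schema □(□r → r) defines it.
Suppose □(□r→r) is valid. Take Rxy and set V(r)={w : Ryw}. Then at y, □r holds; since □(□r→r) at x, □r→r at y, so r at y, i.e. Ryy.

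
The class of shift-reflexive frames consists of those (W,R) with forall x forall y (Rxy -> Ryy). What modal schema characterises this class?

□(□r → r)

This is shift-reflexivity; the standard corresponding axiom is T□: □(□r → r).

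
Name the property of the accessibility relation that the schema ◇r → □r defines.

partial functionality

This schema is the CD axiom.
Its frame correspondent is partial functionality — ∀x ∀y ∀z (Rxy ∧ Rxz → y = z).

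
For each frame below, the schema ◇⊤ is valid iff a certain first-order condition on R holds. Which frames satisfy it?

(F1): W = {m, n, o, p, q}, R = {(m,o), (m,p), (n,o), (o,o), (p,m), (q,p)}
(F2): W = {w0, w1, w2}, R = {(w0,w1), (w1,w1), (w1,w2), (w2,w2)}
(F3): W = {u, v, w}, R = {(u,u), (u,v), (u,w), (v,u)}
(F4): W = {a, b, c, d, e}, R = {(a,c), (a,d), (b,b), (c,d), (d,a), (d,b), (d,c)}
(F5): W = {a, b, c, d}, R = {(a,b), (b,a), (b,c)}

Frame correspondent (Sahlqvist): ∀x ∃y Rxy — i.e. seriality.
(F1): condition met.
(F2): condition met.
(F3): fails — world w has no successor.
(F4): fails — world e has no successor.
(F5): fails — world c has no successor.

(F1), (F2)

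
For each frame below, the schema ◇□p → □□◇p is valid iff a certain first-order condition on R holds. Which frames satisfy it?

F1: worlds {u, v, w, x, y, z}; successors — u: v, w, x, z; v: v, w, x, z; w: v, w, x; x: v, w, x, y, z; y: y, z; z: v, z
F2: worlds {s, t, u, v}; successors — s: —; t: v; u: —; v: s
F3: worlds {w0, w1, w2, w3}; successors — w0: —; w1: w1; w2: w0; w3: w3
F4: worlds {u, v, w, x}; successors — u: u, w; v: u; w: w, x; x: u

This is the axiom for a generalized confluence (Geach) condition; its first-order frame correspondent is ∀x ∀y ∀z ((xRy ∧ xR²z) → ∃w (yRw ∧ zRw)).
F1: fails — uRw, uR²y but no t with wRt and yRt.
F2: fails — tRv, tR²s but no w with vRw and sRw.
F3: holds.
F4: fails — uRw, uR²x but no t with wRt and xRt.
Valid on: F3.

F3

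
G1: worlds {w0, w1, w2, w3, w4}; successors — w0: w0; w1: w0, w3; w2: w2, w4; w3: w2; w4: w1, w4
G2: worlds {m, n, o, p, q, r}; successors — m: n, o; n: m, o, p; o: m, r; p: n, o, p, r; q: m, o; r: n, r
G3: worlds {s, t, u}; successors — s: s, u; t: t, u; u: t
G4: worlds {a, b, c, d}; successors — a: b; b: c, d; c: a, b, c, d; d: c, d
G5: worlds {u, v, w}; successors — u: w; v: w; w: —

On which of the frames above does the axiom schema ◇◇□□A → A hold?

The schema corresponds to a generalized confluence (Geach) condition: ∀x ∀y (xR²y → ∃w (yR²w ∧ x = w)).
G1: fails — w1R²w0 but no w with w0R²w and w1=w.
G2: fails — mR²o but no w with oR²w and m=w.
G3: fails — sR²t but no w with tR²w and s=w.
G4: fails — bR²a but no w with aR²w and b=w.
G5: satisfies the condition.
Valid on: G5.

G5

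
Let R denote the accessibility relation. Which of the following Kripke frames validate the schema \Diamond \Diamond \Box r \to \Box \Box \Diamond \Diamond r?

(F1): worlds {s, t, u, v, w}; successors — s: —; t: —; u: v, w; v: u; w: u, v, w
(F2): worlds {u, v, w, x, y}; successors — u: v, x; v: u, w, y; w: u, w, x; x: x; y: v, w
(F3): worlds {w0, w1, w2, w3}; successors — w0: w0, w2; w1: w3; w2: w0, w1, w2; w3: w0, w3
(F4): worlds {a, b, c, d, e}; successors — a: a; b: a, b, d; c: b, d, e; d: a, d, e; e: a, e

(F4)

This is the axiom for a generalized confluence (Geach) condition; its first-order frame correspondent is \forall x \forall y \forall z ((x R^2 y \wedge x R^2 z) \to \exists w (yRw \wedge z R^2 w)).
(F1): fails — uR²v, uR²v but no w* with vRw* and vR²w*.
(F2): fails — uR²y, uR²x but no t with yRt and xR²t.
(F3): fails — w0R²w1, w0R²w0 but no w with w1Rw and w0R²w.
(F4): ✓.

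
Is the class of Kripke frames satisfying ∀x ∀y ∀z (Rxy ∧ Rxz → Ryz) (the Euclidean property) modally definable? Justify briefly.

This is a Sahlqvist condition; the 5 axiom ◇r → □◇r defines it.
Suppose ◇r→□◇r is valid. Take Rxy, Rxz and set V(r)={y}. Then ◇r at x, so □◇r at x, so ◇r at z, so some w with Rzw has r; w=y, i.e. Rzy. By symmetry of the argument, Ryz.

Yes — defined by ◇r → □◇r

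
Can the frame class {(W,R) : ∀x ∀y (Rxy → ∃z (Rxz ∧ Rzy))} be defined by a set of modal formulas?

This is a Sahlqvist condition; the C4 axiom □□q → □q defines it.

Yes, by □□q → □q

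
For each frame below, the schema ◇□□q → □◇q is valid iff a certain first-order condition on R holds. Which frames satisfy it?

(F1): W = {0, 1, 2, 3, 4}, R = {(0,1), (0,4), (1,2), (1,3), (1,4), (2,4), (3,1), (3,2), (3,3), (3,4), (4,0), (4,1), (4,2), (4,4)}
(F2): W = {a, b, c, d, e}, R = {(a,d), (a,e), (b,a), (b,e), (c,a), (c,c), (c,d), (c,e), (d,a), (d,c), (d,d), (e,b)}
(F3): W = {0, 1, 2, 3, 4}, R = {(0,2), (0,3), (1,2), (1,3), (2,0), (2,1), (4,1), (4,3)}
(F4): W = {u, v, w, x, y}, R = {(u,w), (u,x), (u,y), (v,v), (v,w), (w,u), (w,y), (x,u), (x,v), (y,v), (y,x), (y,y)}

This is the axiom for a generalized confluence (Geach) condition; its first-order frame correspondent is ∀x ∀y ∀z ((xRy ∧ xRz) → ∃w (yR²w ∧ zRw)).
(F1): satisfies the condition.
(F2): fails — aRd, aRe but no w with dR²w and eRw.
(F3): fails — 0R2, 0R2 but no w with 2R²w and 2Rw.
(F4): satisfies the condition.

(F1), (F4)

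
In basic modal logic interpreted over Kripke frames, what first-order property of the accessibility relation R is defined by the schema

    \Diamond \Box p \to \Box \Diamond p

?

Suppose ◇□p→□◇p is valid. Take Rxy, Rxz and set V(p)={w : Ryw}. Then □p at y so ◇□p at x, so □◇p at x, so ◇p at z, giving w with Rzw and Ryw.

Convergence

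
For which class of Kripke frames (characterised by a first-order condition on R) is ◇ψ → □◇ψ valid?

Suppose ◇ψ→□◇ψ is valid. Take Rxy, Rxz and set V(ψ)={y}. Then ◇ψ at x, so □◇ψ at x, so ◇ψ at z, so some w with Rzw has ψ; w=y, i.e. Rzy. By symmetry of the argument, Ryz.
Conversely, on a frame with the Euclidean property the schema holds at every world under every valuation.
Frame condition: ∀x ∀y ∀z (Rxy ∧ Rxz → Ryz).

the Euclidean property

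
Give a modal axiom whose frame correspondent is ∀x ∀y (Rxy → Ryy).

A defining formula is □(□s → s) (the T□ axiom).
Suppose □(□s→s) is valid. Take Rxy and set V(s)={w : Ryw}. Then at y, □s holds; since □(□s→s) at x, □s→s at y, so s at y, i.e. Ryy.

□(□s → s)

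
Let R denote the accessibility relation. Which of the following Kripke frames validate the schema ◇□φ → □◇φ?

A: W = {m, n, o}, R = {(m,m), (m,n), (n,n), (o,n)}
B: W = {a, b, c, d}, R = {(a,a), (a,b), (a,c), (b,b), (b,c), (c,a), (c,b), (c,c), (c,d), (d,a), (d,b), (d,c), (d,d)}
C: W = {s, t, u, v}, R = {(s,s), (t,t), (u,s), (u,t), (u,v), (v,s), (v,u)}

This is the axiom for convergence; its first-order frame correspondent is ∀x ∀y ∀z (Rxy ∧ Rxz → ∃w (Ryw ∧ Rzw)).
A: condition met.
B: condition met.
C: fails — Ruv and Rut but v and t have no common successor.
Valid on: A, B.

A, B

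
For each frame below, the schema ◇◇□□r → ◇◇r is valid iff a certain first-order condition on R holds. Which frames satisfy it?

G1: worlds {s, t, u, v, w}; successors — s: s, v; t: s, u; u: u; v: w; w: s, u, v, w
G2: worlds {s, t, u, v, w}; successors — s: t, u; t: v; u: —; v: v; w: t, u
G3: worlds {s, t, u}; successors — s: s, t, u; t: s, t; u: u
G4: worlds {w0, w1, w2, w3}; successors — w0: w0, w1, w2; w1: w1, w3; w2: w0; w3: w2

The schema corresponds to a generalized confluence (Geach) condition: ∀x ∀y (xR²y → ∃w (yR²w ∧ xR²w)).
G1: satisfies the condition.
G2: satisfies the condition.
G3: satisfies the condition.
G4: fails — w1R²w3 but no w with w3R²w and w1R²w.
Valid on: G1, G2, G3.

G1, G2, G3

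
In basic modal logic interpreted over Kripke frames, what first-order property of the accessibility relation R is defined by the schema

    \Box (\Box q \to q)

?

shift-reflexivity: \forall x \forall y (Rxy \to Ryy)

Suppose □(□q→q) is valid. Take Rxy and set V(q)={w : Ryw}. Then at y, □q holds; since □(□q→q) at x, □q→q at y, so q at y, i.e. Ryy.
Conversely, on a frame with shift-reflexivity the schema holds at every world under every valuation.
So the correspondent is shift-reflexivity.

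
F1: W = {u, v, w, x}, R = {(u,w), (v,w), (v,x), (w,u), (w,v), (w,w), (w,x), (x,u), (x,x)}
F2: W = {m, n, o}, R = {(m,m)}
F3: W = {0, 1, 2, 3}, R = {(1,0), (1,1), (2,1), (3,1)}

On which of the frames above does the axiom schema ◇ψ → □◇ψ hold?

F2

The schema corresponds to the Euclidean property: ∀x ∀y ∀z (Rxy ∧ Rxz → Ryz).
F1: fails — Rvx and Rvw but not Rxw.
F2: condition met.
F3: fails — R10 and R10 but not R00.
Valid on: F2.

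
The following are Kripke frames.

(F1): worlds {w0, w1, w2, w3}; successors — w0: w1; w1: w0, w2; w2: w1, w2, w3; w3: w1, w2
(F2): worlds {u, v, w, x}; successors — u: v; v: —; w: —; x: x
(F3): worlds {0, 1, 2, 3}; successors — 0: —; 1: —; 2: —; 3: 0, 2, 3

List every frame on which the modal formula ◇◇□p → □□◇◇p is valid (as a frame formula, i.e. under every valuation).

Frame correspondent (Sahlqvist): ∀x ∀y ∀z ((xR²y ∧ xR²z) → ∃w (yRw ∧ zR²w)) — i.e. a generalized confluence (Geach) condition.
(F1): fails — w0R²w0, w0R²w0 but no w with w0Rw and w0R²w.
(F2): holds.
(F3): fails — 3R²0, 3R²0 but no w with 0Rw and 0R²w.

(F2)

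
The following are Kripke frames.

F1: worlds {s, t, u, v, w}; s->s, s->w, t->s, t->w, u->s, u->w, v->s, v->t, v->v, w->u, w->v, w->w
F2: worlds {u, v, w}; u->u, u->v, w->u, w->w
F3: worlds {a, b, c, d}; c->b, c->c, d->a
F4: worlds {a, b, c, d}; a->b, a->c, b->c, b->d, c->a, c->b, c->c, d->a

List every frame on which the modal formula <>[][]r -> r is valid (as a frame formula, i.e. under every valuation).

The schema corresponds to a generalized confluence (Geach) condition: forall x forall y (xRy -> exists w (y R^2 w & x = w)).
F1: fails — tRs but no w* with sR²w* and t=w*.
F2: fails — uRv but no t with vR²t and u=t.
F3: fails — cRb but no w with bR²w and c=w.
F4: satisfies the condition.
Valid on: F4.

F4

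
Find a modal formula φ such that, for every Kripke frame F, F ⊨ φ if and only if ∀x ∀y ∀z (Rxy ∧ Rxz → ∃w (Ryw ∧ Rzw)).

The condition is convergence. The .2 schema ◇□q → □◇q defines it.

◇□q → □◇q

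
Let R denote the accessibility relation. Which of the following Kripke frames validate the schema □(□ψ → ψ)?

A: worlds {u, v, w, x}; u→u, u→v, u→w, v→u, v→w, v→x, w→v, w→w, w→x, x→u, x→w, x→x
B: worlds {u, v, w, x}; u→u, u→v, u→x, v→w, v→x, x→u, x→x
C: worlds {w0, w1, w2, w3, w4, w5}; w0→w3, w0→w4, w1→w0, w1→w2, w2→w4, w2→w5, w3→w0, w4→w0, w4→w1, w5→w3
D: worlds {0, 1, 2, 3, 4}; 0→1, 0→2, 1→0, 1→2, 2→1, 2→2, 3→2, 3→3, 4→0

none

The schema corresponds to shift-reflexivity: ∀x ∀y (Rxy → Ryy).
A: fails — Ruv but not Rvv.
B: fails — Ruv but not Rvv.
C: fails — Rw1w2 but not Rw2w2.
D: fails — R10 but not R00.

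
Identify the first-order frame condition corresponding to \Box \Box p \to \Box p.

This schema is the C4 axiom.
Its frame correspondent is density — \forall x \forall y (Rxy \to \exists z (Rxz \wedge Rzy)).

Density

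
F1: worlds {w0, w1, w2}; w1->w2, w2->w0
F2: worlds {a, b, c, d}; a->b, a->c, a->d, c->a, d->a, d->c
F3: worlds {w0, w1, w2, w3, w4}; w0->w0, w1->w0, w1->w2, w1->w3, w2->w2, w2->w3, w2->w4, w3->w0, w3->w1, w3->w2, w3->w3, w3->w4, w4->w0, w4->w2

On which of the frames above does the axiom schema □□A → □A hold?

The schema corresponds to density: ∀x ∀y (Rxy → ∃z (Rxz ∧ Rzy)).
F1: fails — Rw1w2 but no z with Rw1z and Rzw2.
F2: fails — Rab but no z with Raz and Rzb.
F3: holds.

F3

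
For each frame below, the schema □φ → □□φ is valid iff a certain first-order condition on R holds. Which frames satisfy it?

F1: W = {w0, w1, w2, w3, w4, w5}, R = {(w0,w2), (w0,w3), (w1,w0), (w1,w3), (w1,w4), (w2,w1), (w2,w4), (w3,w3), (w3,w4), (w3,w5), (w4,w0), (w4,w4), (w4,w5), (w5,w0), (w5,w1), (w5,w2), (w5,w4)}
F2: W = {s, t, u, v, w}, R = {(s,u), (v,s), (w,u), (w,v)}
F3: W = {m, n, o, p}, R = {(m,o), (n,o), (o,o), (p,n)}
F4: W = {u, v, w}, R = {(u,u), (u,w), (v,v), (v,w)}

F4

Frame correspondent (Sahlqvist): ∀x ∀y ∀z (Rxy ∧ Ryz → Rxz) — i.e. transitivity.
F1: fails — Rw1w0 and Rw0w2 but not Rw1w2.
F2: fails — Rvs and Rsu but not Rvu.
F3: fails — Rpn and Rno but not Rpo.
F4: satisfies the condition.
Valid on: F4.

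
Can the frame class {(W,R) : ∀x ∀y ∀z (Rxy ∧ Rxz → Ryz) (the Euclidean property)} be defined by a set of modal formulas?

Yes, by ◇p → □◇p

This is a Sahlqvist condition; the 5 axiom ◇p → □◇p defines it.
Suppose ◇p→□◇p is valid. Take Rxy, Rxz and set V(p)={y}. Then ◇p at x, so □◇p at x, so ◇p at z, so some w with Rzw has p; w=y, i.e. Rzy. By symmetry of the argument, Ryz.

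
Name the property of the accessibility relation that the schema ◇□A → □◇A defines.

convergence

Suppose ◇□A→□◇A is valid. Take Rxy, Rxz and set V(A)={w : Ryw}. Then □A at y so ◇□A at x, so □◇A at x, so ◇A at z, giving w with Rzw and Ryw.
Conversely, on a frame with convergence the schema holds at every world under every valuation.
Frame condition: ∀x ∀y ∀z (Rxy ∧ Rxz → ∃w (Ryw ∧ Rzw)).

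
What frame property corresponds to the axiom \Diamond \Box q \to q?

Symmetry

Equivalently (dual form): q → □◇q.
Suppose q→□◇q is valid. Take Rxy and set V(q)={x}. Then q at x, so □◇q at x, so ◇q at y, so some z with Ryz has q; z=x, i.e. Ryx.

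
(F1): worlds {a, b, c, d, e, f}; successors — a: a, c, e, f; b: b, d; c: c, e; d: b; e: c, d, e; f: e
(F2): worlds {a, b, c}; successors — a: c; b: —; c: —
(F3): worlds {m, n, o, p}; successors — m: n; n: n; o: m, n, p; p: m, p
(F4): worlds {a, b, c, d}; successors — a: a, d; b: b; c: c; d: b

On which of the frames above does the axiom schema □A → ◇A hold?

The schema corresponds to seriality: ∀x ∃y Rxy.
(F1): holds.
(F2): fails — world b has no successor.
(F3): holds.
(F4): holds.
Valid on: (F1), (F3), (F4).

(F1), (F3), (F4)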